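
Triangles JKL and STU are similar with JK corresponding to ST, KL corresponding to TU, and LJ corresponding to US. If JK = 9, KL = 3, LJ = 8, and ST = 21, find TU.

k = 21/9 = 7/3. TU = 7/3 * 3 = 7.

7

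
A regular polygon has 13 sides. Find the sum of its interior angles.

The sum of interior angles of an n-sided polygon is (n - 2) * 180.
For n = 13: (13 - 2) * 180 = 11 * 180 = 1980 degrees.

1980 degrees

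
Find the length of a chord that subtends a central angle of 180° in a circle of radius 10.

Chord = 2(10) sin(90°) = 20

20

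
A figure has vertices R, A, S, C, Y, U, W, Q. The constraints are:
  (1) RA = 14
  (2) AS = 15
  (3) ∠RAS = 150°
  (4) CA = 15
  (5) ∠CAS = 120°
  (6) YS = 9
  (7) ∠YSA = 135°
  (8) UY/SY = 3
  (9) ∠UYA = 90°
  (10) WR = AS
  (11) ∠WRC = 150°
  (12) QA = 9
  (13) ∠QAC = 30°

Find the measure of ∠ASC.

Step 1: By the law of cosines on triangle SAC: SC² = 15² + 15² − 2·15·15·cos(120°) = 675, so SC = 15·√3.
Step 2: By the inverse law of cosines on triangle ASC: cos(∠ASC) = (15² + (15·√3)² − 15²) / (2·15·15·√3) = 675/779.42 = 0.866, so ∠ASC = 30°.

Therefore, the measure of angle ∠ASC = 30°.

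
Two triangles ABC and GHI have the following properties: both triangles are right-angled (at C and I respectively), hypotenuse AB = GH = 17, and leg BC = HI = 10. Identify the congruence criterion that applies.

The given information matches HL: The hypotenuse and one leg of two right triangles are equal (Hypotenuse-Leg).

HL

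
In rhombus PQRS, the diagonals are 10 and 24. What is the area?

The diagonals of a rhombus divide it into four right triangles.
Each triangle has legs 10/ 2 = 5 and 24/2 = 12, so each has area (1/2)*5*12 = 30.
Four such triangles give total area = (d1 * d2) / 2 = 120.

120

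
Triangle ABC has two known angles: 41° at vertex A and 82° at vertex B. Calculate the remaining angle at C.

Let angle C = x. Then 41 + 82 + x = 180.
x = 180 - 123 = 57 degrees.

57 degrees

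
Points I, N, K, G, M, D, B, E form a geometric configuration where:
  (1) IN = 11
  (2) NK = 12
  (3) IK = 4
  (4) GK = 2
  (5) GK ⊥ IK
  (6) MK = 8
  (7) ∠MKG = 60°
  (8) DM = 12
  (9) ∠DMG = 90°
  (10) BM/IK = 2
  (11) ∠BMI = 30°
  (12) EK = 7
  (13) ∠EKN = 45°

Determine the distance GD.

Step 1: By the law of cosines on triangle GKM: GM² = 2² + 8² − 2·2·8·cos(60°) = 52, so GM = 2·√13.
Step 2: By the law of cosines on triangle GMD: GD² = (2·√13)² + 12² − 2·2·√13·12·cos(90°) = 196, so GD = 14.

Therefore, the length of GD = 14.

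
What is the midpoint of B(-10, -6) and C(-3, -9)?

The midpoint is the point halfway along the segment.
Move half the horizontal distance: -10 + (-3 - -10)/2 = -10 + 7/2 = -13/2
Move half the vertical distance: -6 + (-9 - -6)/2 = -6 + -3/2 = -15/2
Midpoint = (-13/2, -15/2)

(-13/2, -15/2)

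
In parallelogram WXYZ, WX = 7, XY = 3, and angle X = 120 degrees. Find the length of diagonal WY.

Law of cosines: d^2 = 7^2 + 3^2 - 2(7)(3)cos(120°) = 79, so d = sqrt(79).

sqrt(79)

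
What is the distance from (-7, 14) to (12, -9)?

The horizontal distance is |12 - -7| = 19 and the vertical distance is |-9 - 14| = 23.
By the Pythagorean theorem, d = sqrt(19^2 + 23^2) = sqrt(890).

sqrt(890)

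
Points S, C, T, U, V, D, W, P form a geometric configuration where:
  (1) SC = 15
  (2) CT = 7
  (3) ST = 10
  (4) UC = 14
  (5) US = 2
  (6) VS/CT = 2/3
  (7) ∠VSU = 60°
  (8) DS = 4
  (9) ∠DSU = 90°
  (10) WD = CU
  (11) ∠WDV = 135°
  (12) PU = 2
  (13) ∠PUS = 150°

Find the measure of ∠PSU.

Step 1: By the law of cosines on triangle SUP: SP² = 2² + 2² − 2·2·2·cos(150°) = 14.93, so SP ≈ 3.86.
Step 2: By the inverse law of cosines on triangle PSU: cos(∠PSU) = (3.86² + 2² − 2²) / (2·3.86·2) = 14.93/15.45 = 0.9659, so ∠PSU = 15°.

Therefore, the measure of angle ∠PSU = 15°.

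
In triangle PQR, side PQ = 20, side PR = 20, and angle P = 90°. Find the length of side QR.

The included angle is 90°, so the triangle is right-angled at P. The opposite side QR is the hypotenuse.
By the Pythagorean theorem: QR = sqrt(20^2 + 20^2) = sqrt(800) = 20*sqrt(2).

20*sqrt(2)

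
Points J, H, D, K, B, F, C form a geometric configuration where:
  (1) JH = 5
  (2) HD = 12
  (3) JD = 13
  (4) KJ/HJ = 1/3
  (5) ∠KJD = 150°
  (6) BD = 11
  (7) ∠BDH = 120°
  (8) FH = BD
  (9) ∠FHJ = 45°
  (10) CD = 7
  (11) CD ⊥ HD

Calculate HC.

Step 1: By the law of cosines on triangle HDC: HC² = 12² + 7² − 2·12·7·cos(90°) = 193, so HC = √193.

Therefore, the length of HC = √193.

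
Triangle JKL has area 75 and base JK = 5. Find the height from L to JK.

Rearranging the area formula Area = (1/2) * base * height:
height = 2 * Area / base = 2 * 75 / 5 = 30.

30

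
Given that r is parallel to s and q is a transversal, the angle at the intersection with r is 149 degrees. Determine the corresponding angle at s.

When a transversal crosses parallel lines, angles in the same position at each intersection are called corresponding angles.
These are always equal, so the answer is 149 degrees.

149 degrees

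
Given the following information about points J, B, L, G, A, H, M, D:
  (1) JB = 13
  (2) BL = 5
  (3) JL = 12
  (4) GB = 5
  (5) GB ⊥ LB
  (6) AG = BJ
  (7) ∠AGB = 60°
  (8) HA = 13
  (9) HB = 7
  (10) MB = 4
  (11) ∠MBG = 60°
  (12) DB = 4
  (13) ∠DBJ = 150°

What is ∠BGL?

Step 1: By the law of cosines on triangle GBL: GL² = 5² + 5² − 2·5·5·cos(90°) = 50, so GL = 5·√2.
Step 2: By the inverse law of cosines on triangle BGL: cos(∠BGL) = (5² + (5·√2)² − 5²) / (2·5·5·√2) = 50/70.71 = 0.7071, so ∠BGL = 45°.

Therefore, the measure of angle ∠BGL = 45°.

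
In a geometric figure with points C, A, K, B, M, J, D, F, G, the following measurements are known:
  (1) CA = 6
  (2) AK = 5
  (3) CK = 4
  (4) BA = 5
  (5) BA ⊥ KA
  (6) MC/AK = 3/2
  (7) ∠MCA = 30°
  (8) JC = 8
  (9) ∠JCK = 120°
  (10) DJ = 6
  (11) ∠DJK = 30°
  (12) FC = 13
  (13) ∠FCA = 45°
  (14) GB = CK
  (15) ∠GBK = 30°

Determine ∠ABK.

Step 1: By the law of cosines on triangle BAK: BK² = 5² + 5² − 2·5·5·cos(90°) = 50, so BK = 5·√2.
Step 2: By the inverse law of cosines on triangle ABK: cos(∠ABK) = (5² + (5·√2)² − 5²) / (2·5·5·√2) = 50/70.71 = 0.7071, so ∠ABK = 45°.

Therefore, the measure of angle ∠ABK = 45°.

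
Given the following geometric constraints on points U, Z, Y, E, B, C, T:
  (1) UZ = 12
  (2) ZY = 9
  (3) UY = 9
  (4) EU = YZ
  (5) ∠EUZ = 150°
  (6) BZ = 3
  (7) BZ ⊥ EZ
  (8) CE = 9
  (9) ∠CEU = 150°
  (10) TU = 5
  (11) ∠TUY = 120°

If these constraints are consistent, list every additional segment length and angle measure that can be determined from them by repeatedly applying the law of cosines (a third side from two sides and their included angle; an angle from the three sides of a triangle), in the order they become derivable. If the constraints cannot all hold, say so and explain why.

The constraints are consistent. Derivable facts, in order:
After 1 step:
- UC ≈ 17.39
- YT = √151
- ZE ≈ 20.3
- ∠UYZ = 83.62°
- ∠UZY = 48.19°
- ∠YUZ = 48.19°
After 2 steps:
- EB ≈ 20.52
- ∠CUE = 15°
- ∠ECU = 15°
- ∠EZU = 12.81°
- ∠TYU = 20.63°
- ∠UEZ = 17.19°
- ∠UTY = 39.37°
After 3 steps:
- ∠BEZ = 8.41°
- ∠EBZ = 81.59°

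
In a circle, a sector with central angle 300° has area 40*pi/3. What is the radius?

The sector covers 300°/360° = 5/6 of the full circle.
Full circle area = 40*pi/3 / 5/6 = 16*pi.
Since full area = πr², we get r² = 16*pi/π = 16, so r = 4.

4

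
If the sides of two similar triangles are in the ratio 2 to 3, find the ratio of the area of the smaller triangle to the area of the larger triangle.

Area scales with the square of linear dimensions. If every length is multiplied by 2/3, then the area is multiplied by (2/3)^2 = 4/9.
The area ratio is 4:9.

4:9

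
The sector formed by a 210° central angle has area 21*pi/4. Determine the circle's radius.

r² = 360 × 21*pi/4 / (π × 210) = 9, so r = 3.

3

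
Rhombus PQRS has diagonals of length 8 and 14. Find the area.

Area of a rhombus = (d1 * d2) / 2
Area = (8 * 14) / 2
Area = 112 / 2
Area = 56

56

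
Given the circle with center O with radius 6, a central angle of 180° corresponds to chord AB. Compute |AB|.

Chord = 2(6) sin(90°) = 12

12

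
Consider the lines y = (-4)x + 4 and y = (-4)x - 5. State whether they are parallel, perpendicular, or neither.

Slope of line 1: m1 = -4
Slope of line 2: m2 = -4
Since m1 = m2 = -4, the lines are parallel.

Parallel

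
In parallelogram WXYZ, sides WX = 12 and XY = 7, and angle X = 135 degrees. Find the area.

Area = 12 * 7 * sin(135°) = 84 * sqrt(2)/2 = 42*sqrt(2)

42*sqrt(2)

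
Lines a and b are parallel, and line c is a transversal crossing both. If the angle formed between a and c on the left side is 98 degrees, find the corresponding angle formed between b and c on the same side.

Corresponding angles are equal: 98 degrees.

98 degrees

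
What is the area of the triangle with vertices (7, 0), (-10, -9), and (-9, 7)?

Using the Shoelace formula for a triangle:
Area = (1/2)|x0(y1 - y2) + x1(y2 - y0) + x2(y0 - y1)|
Area = (1/2)|7(-9 - 7) + -10(7 - 0) + -9(0 - -9)|
Area = (1/2)|-112 + -70 + -81|
Area = (1/2)|-263|
Area = (1/2)(263)
Area = 263/2

263/2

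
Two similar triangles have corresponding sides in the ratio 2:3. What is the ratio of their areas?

Area ratio = (side ratio)^2 = (2/3)^2 = 4:9.

4:9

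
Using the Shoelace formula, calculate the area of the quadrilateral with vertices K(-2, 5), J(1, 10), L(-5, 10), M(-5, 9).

The Shoelace formula works by pairing each vertex with the next (cycling back to the first).
For each pair, compute x_i*y_(i+1) - x_(i+1)*y_i:
  (-2*10 - 1*5) = -25
  (1*10 - -5*10) = 60
  (-5*9 - -5*10) = 5
  (-5*5 - -2*9) = -7
Taking half the absolute value of the total: Area = (1/2)(33) = 33/2.

33/2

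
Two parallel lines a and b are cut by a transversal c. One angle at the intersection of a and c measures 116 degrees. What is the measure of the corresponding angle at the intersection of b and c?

Corresponding angles formed by parallel lines and a transversal are equal.
The given angle is 116 degrees.
The corresponding angle = 116 degrees.

116 degrees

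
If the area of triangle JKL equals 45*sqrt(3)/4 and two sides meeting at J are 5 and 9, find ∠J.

Area = (1/2) * a * b * sin(C)
sin(C) = 2 * Area / (a * b)
sin(C) = 2 * 45*sqrt(3)/4 / (5 * 9)
sin(C) = sqrt(3)/2
C = arcsin(sqrt(3)/2) = 60°
Since sin(180° - C) = sin(C), the obtuse angle 120° gives the same area, so C = 60° or C = 120°.

60° or 120°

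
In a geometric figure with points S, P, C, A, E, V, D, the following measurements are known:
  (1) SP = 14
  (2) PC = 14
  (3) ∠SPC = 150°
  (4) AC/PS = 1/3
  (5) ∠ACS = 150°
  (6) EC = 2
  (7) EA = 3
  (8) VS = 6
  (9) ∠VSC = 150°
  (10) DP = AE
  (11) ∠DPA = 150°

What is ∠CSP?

Step 1: By the law of cosines on triangle SPC: SC² = 14² + 14² − 2·14·14·cos(150°) = 731.48, so SC ≈ 27.05.
Step 2: By the inverse law of cosines on triangle CSP: cos(∠CSP) = (27.05² + 14² − 14²) / (2·27.05·14) = 731.48/757.29 = 0.9659, so ∠CSP = 15°.

Therefore, the measure of angle ∠CSP = 15°.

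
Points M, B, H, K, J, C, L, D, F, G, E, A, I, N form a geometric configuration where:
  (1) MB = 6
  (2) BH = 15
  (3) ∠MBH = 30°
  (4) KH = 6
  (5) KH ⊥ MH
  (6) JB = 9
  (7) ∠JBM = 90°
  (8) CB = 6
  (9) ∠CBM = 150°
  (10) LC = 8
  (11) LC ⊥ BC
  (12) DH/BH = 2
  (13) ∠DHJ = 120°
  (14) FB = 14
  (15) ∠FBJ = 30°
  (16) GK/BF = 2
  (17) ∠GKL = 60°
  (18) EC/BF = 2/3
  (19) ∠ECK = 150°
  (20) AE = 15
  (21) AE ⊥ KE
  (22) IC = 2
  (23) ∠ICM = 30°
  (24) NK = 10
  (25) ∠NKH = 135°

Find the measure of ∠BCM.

Step 1: By the law of cosines on triangle CBM: CM² = 6² + 6² − 2·6·6·cos(150°) = 134.35, so CM ≈ 11.59.
Step 2: By the inverse law of cosines on triangle BCM: cos(∠BCM) = (6² + 11.59² − 6²) / (2·6·11.59) = 134.35/139.09 = 0.9659, so ∠BCM = 15°.

Therefore, the measure of angle ∠BCM = 15°.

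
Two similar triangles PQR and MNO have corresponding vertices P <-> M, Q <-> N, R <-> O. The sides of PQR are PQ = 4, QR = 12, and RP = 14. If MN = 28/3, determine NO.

k = 28/3/4 = 7/3. NO = 7/3 * 12 = 28.

28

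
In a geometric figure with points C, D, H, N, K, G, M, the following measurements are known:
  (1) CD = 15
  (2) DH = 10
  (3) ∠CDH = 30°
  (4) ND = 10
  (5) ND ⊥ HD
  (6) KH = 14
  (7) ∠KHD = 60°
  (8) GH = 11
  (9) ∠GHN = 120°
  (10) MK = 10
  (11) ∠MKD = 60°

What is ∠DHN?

Step 1: By the law of cosines on triangle HDN: HN² = 10² + 10² − 2·10·10·cos(90°) = 200, so HN = 10·√2.
Step 2: By the inverse law of cosines on triangle DHN: cos(∠DHN) = (10² + (10·√2)² − 10²) / (2·10·10·√2) = 200/282.84 = 0.7071, so ∠DHN = 45°.

Therefore, the measure of angle ∠DHN = 45°.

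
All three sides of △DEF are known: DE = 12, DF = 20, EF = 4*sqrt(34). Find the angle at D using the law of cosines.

When all three sides of a triangle are known, the law of cosines can be rearranged to find any angle.
cos(C) = (a² + b² - c²) / (2ab) gives cos(D) = 0.
Taking the inverse cosine: D = 90°.

90°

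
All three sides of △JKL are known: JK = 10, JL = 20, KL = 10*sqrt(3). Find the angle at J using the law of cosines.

cos(J) = (10² + 20² - (10*sqrt(3))²) / (2 × 10 × 20) = 1/2, so J = arccos(1/2) = 60°.

60°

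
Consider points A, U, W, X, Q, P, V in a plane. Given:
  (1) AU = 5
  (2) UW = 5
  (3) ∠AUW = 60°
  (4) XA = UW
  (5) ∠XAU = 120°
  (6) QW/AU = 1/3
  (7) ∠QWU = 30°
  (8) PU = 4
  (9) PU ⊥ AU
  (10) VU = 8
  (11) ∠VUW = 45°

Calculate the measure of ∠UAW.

Step 1: By the law of cosines on triangle AUW: AW² = 5² + 5² − 2·5·5·cos(60°) = 25, so AW = 5.
Step 2: By the inverse law of cosines on triangle UAW: cos(∠UAW) = (5² + 5² − 5²) / (2·5·5) = 25/50 = 0.5, so ∠UAW = 60°.

Therefore, the measure of angle ∠UAW = 60°.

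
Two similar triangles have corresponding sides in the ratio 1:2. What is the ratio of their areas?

The ratio of areas of similar triangles equals the square of the side ratio.
Side ratio = 1:2
Area ratio = (1/2)^2 = 1/4 = 1:4

1:4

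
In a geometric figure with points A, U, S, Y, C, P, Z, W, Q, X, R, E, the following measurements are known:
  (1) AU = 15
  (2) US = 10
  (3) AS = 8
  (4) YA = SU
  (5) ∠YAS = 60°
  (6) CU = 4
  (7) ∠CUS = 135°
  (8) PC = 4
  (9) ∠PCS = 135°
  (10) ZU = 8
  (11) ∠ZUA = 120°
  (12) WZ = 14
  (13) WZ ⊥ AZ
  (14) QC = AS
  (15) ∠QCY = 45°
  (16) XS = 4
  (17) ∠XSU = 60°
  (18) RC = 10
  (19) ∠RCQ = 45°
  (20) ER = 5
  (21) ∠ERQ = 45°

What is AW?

Step 1: By the law of cosines on triangle ZUA: ZA² = 8² + 15² − 2·8·15·cos(120°) = 409, so ZA ≈ 20.22.
Step 2: By the law of cosines on triangle AZW: AW² = 20.22² + 14² − 2·20.22·14·cos(90°) = 605, so AW = 11·√5.

Therefore, the length of AW = 11·√5.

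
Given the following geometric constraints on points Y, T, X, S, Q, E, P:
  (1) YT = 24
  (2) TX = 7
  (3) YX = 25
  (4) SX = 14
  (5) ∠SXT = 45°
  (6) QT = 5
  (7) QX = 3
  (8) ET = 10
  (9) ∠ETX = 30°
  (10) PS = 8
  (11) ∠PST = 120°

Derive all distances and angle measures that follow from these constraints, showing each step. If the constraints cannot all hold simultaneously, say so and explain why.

The constraints are consistent.

Step 1: From TX = 7, XS = 14, and ∠TXS = 45°, by the law of cosines:
  TS² = TX² + XS² - 2·TX·XS·cos(45°) = 49 + 196 - 138.6 = 106.4
  TS ≈ 10.32

Step 2: From XT = 7, TE = 10, and ∠XTE = 30°, by the law of cosines:
  XE² = XT² + TE² - 2·XT·TE·cos(30°) = 49 + 100 - 121.2 = 27.76
  XE ≈ 5.27

Step 3: From YT = 24, YX = 25, TX = 7, by the inverse law of cosines:
  cos(∠TYX) = (YT² + YX² - TX²) / (2·YT·YX)
  ∠TYX = 16.26°

Step 4: From TQ = 5, TX = 7, QX = 3, by the inverse law of cosines:
  cos(∠QTX) = (TQ² + TX² - QX²) / (2·TQ·TX)
  ∠QTX = 21.79°

Step 5: From TX = 7, TY = 24, XY = 25, by the inverse law of cosines:
  cos(∠XTY) = (TX² + TY² - XY²) / (2·TX·TY)
  ∠XTY = 90°

Step 6: From XQ = 3, XT = 7, QT = 5, by the inverse law of cosines:
  cos(∠QXT) = (XQ² + XT² - QT²) / (2·XQ·XT)
  ∠QXT = 38.21°

Step 7: From XT = 7, XY = 25, TY = 24, by the inverse law of cosines:
  cos(∠TXY) = (XT² + XY² - TY²) / (2·XT·XY)
  ∠TXY = 73.74°

Step 8: From QT = 5, QX = 3, TX = 7, by the inverse law of cosines:
  cos(∠TQX) = (QT² + QX² - TX²) / (2·QT·QX)
  ∠TQX = 120°

Step 9: From TS = 10.32, SP = 8, and ∠TSP = 120°, by the law of cosines:
  TP² = TS² + SP² - 2·TS·SP·cos(120°) = 106.4 + 64 + 82.52 = 252.9
  TP ≈ 15.9

Step 10: From TS = 10.32, TX = 7, SX = 14, by the inverse law of cosines:
  cos(∠STX) = (TS² + TX² - SX²) / (2·TS·TX)
  ∠STX = 106.32°

Step 11: From XE = 5.27, XT = 7, ET = 10, by the inverse law of cosines:
  cos(∠EXT) = (XE² + XT² - ET²) / (2·XE·XT)
  ∠EXT = 108.37°

Step 12: From ST = 10.32, SX = 14, TX = 7, by the inverse law of cosines:
  cos(∠TSX) = (ST² + SX² - TX²) / (2·ST·SX)
  ∠TSX = 28.68°

Step 13: From ET = 10, EX = 5.27, TX = 7, by the inverse law of cosines:
  cos(∠TEX) = (ET² + EX² - TX²) / (2·ET·EX)
  ∠TEX = 41.63°

Step 14: From TP = 15.9, TS = 10.32, PS = 8, by the inverse law of cosines:
  cos(∠PTS) = (TP² + TS² - PS²) / (2·TP·TS)
  ∠PTS = 25.83°

Step 15: From PS = 8, PT = 15.9, ST = 10.32, by the inverse law of cosines:
  cos(∠SPT) = (PS² + PT² - ST²) / (2·PS·PT)
  ∠SPT = 34.17°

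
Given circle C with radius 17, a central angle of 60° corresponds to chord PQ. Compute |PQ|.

Drop a perpendicular from the center to the chord, bisecting both the chord and the central angle.
Each half-chord = r sin(θ/2) = 17 sin(30°).
The full chord = 2 × 17 × sin(30°) = 17.

17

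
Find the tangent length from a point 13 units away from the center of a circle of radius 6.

Let T be the point of tangency. Then OT ⊥ AT (radius ⊥ tangent).
In right triangle OTA: OA² = OT² + AT²
13² = 6² + AT²
AT² = 133, AT = sqrt(133)

sqrt(133)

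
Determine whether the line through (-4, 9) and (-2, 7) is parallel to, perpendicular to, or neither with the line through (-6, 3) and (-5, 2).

Slope of line 1: m1 = (7 - 9)/(-2 - -4) = -2/2 = -1
Slope of line 2: m2 = (2 - 3)/(-5 - -6) = -1/1 = -1
Two lines are parallel if and only if they have equal slopes (or both are vertical).
Here m1 = m2 = -1, confirming the lines are parallel.

Parallel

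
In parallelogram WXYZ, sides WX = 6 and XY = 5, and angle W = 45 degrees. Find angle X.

Opposite sides of a parallelogram are parallel, so consecutive angles form co-interior angles on a transversal.
Co-interior angles sum to 180°, giving angle X = 180 - 45 = 135 degrees.

135 degrees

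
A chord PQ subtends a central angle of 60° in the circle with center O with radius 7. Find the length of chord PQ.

Chord = 2(7) sin(30°) = 7

7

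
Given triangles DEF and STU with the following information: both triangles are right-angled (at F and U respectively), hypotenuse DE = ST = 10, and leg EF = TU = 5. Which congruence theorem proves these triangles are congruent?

The given information matches HL: The hypotenuse and one leg of two right triangles are equal (Hypotenuse-Leg).

HL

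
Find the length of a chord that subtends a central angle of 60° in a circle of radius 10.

Drop a perpendicular from the center to the chord, bisecting both the chord and the central angle.
Each half-chord = r sin(θ/2) = 10 sin(30°).
The full chord = 2 × 10 × sin(30°) = 10.

10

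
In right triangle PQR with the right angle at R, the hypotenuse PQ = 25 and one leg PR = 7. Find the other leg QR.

Rearranging the Pythagorean theorem to solve for the unknown leg:
leg^2 = hypotenuse^2 - known_leg^2 = 625 - 49 = 576
leg = sqrt(576) = 24.

24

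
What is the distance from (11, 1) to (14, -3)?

d = sqrt((14 - 11)^2 + (-3 - 1)^2)
d = sqrt(3^2 + -4^2)
d = sqrt(9 + 16)
d = sqrt(25) = 5

5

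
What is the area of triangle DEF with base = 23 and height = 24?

Area = (1/2)(23)(24) = 276

276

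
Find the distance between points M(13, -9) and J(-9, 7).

The horizontal distance is |-9 - 13| = 22 and the vertical distance is |7 - -9| = 16.
By the Pythagorean theorem, d = sqrt(22^2 + 16^2) = sqrt(740) = 2*sqrt(185).

2*sqrt(185)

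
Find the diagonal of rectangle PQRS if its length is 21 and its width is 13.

d = sqrt(21^2 + 13^2) = sqrt(610)

sqrt(610)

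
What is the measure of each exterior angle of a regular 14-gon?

Each exterior angle of a regular n-gon is 360 / n.
For n = 14: 360 / 14 = 180/7 degrees.

180/7 degrees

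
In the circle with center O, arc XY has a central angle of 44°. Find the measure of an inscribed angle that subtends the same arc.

By the inscribed angle theorem, the inscribed angle is half the central angle.
Inscribed angle = 44° / 2 = 22°

22°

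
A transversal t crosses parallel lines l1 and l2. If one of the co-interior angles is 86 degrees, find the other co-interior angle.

Co-interior angles (same-side interior) formed by parallel lines and a transversal are supplementary (sum to 180 degrees).
The given angle is 86 degrees.
The co-interior angle = 180 - 86 = 94 degrees.

94 degrees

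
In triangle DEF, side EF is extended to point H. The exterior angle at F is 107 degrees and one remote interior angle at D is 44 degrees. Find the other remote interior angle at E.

The exterior angle theorem states that an exterior angle equals the sum of the two non-adjacent interior angles.
So 107 = 44 + angle E, which gives angle E = 107 - 44 = 63 degrees.

63 degrees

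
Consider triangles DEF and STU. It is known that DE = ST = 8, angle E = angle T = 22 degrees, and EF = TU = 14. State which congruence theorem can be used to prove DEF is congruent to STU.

The given information matches SAS: Two pairs of corresponding sides and the included angle are equal (Side-Angle-Side).

SAS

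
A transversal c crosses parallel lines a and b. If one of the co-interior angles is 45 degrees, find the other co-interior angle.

Co-interior angles (same-side interior) formed by parallel lines and a transversal are supplementary (sum to 180 degrees).
The given angle is 45 degrees.
The co-interior angle = 180 - 45 = 135 degrees.

135 degrees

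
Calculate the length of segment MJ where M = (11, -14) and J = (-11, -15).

d = sqrt((-22)^2 + (-1)^2) = sqrt(485)

sqrt(485)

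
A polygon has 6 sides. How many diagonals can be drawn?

Total line segments between 6 vertices = C(6,2) = 15.
Subtract the 6 sides: 15 - 6 = 9 diagonals.

9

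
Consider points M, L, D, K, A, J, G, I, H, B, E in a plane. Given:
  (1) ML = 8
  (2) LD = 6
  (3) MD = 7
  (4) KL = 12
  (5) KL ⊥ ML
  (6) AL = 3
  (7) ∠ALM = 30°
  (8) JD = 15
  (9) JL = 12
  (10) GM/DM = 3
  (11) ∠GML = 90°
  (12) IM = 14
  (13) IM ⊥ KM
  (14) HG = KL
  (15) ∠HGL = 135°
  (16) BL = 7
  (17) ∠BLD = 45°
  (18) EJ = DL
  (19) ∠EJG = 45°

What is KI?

Step 1: By the law of cosines on triangle KLM: KM² = 12² + 8² − 2·12·8·cos(90°) = 208, so KM = 4·√13.
Step 2: By the law of cosines on triangle KMI: KI² = (4·√13)² + 14² − 2·4·√13·14·cos(90°) = 404, so KI = 2·√101.

Therefore, the length of KI = 2·√101.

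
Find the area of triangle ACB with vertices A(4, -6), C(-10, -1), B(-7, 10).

Shoelace: Area = (1/2)|4(-1-10) + -10(10--6) + -7(-6--1)| = (1/2)(169) = 169/2

169/2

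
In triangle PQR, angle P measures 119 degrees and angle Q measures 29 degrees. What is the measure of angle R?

By the triangle angle sum property, the three interior angles of any triangle add up to 180°.
We know angle P = 119° and angle Q = 29°, so their sum is 148°.
Therefore angle R = 180° - 148° = 32°.

32 degrees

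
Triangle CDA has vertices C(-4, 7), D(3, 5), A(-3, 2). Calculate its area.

The Shoelace formula computes the area from vertex coordinates by summing cross products.
For vertices (-4,7), (3,5), (-3,2):
Signed sum = -4*5 - 3*7 + 3*2 - -3*5 + -3*7 - -4*2
= -41 + 21 + -13 = -33
Area = (1/2)|-33| = 33/2.

33/2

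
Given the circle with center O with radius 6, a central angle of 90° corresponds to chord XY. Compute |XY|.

Chord = 2(6) sin(45°) = 6*sqrt(2)

6*sqrt(2)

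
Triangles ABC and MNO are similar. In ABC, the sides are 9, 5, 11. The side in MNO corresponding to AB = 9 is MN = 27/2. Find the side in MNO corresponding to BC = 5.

Similar triangles have proportional sides. Setting up the proportion:
MN / AB = NO / BC
27/2 / 9 = NO / 5
NO = 5 * 27/2 / 9 = 15/2.

15/2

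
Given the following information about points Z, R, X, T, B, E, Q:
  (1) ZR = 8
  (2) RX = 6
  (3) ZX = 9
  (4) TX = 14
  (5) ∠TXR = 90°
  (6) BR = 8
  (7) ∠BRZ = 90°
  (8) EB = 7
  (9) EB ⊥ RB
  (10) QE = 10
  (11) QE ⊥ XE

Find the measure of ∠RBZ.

Step 1: By the law of cosines on triangle BRZ: BZ² = 8² + 8² − 2·8·8·cos(90°) = 128, so BZ = 8·√2.
Step 2: By the inverse law of cosines on triangle RBZ: cos(∠RBZ) = (8² + (8·√2)² − 8²) / (2·8·8·√2) = 128/181.02 = 0.7071, so ∠RBZ = 45°.

Therefore, the measure of angle ∠RBZ = 45°.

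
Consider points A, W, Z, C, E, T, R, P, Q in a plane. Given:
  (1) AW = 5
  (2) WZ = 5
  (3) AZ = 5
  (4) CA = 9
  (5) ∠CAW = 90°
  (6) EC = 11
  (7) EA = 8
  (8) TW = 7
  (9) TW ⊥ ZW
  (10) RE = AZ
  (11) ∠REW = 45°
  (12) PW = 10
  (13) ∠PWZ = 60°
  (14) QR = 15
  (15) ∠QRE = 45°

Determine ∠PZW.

Step 1: By the law of cosines on triangle ZWP: ZP² = 5² + 10² − 2·5·10·cos(60°) = 75, so ZP = 5·√3.
Step 2: By the inverse law of cosines on triangle PZW: cos(∠PZW) = ((5·√3)² + 5² − 10²) / (2·5·√3·5) = 0/86.6 = 0, so ∠PZW = 90°.

Therefore, the measure of angle ∠PZW = 90°.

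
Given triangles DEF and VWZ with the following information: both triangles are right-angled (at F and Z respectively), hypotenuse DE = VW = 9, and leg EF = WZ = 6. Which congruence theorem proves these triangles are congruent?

The given information matches HL: The hypotenuse and one leg of two right triangles are equal (Hypotenuse-Leg).

HL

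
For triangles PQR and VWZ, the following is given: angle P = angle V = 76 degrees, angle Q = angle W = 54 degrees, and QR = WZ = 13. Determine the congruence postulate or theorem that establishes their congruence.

Consider the given information: angle P = angle V = 76 degrees, angle Q = angle W = 54 degrees, and QR = WZ = 13
This is not ASA or HL: ASA requires two angles and the side between them. HL only applies to right triangles with matching hypotenuse and leg.
The correct criterion is AAS. Two pairs of corresponding angles and a non-included side are equal (Angle-Angle-Side).

AAS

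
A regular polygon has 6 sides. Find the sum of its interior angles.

The sum of interior angles of an n-sided polygon is (n - 2) * 180.
For n = 6: (6 - 2) * 180 = 4 * 180 = 720 degrees.

720 degrees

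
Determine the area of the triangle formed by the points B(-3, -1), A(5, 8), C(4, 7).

The Shoelace formula computes the area from vertex coordinates by summing cross products.
For vertices (-3,-1), (5,8), (4,7):
Signed sum = -3*8 - 5*-1 + 5*7 - 4*8 + 4*-1 - -3*7
= -19 + 3 + 17 = 1
Area = (1/2)|1| = 1/2.

1/2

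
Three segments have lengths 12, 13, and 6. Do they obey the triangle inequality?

Sort the sides: 6, 12, 13.
It suffices to check that the sum of the two smallest exceeds the largest:
6 + 12 = 18 > 13. ✓
Yes, a valid triangle can be formed.

Yes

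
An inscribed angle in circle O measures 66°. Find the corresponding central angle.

The inscribed angle theorem states that a central angle is always twice any inscribed angle that subtends the same arc.
Since the inscribed angle is 66°, the central angle = 2 × 66° = 132°.

132°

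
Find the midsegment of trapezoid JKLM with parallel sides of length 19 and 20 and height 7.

The midsegment of a trapezoid = (base1 + base2) / 2
midsegment = (19 + 20) / 2
midsegment = 39 / 2
midsegment = 39/2

39/2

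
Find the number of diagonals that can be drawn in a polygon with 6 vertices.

The number of diagonals in an n-gon is n(n - 3)/2.
For n = 6: 6(6 - 3)/2 = 6 × 3 / 2 = 9.

9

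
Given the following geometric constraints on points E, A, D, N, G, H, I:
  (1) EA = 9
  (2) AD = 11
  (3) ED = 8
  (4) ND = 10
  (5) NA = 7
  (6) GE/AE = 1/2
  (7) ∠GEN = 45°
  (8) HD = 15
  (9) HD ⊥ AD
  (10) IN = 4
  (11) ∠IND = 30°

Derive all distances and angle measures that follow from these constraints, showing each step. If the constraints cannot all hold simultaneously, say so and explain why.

The constraints are consistent.

From the given relations:
  GE = 1/2·AE = 1/2·9 ≈ 4.5

Step 1: From AD = 11, DH = 15, and ∠ADH = 90°, by the law of cosines:
  AH² = AD² + DH² - 2·AD·DH·cos(90°) = 121 + 225 - 0 = 346
  AH ≈ 18.6

Step 2: From DN = 10, NI = 4, and ∠DNI = 30°, by the law of cosines:
  DI² = DN² + NI² - 2·DN·NI·cos(30°) = 100 + 16 - 69.28 = 46.72
  DI ≈ 6.84

Step 3: From EA = 9, ED = 8, AD = 11, by the inverse law of cosines:
  cos(∠AED) = (EA² + ED² - AD²) / (2·EA·ED)
  ∠AED = 80.41°

Step 4: From AD = 11, AE = 9, DE = 8, by the inverse law of cosines:
  cos(∠DAE) = (AD² + AE² - DE²) / (2·AD·AE)
  ∠DAE = 45.82°

Step 5: From AD = 11, AN = 7, DN = 10, by the inverse law of cosines:
  cos(∠DAN) = (AD² + AN² - DN²) / (2·AD·AN)
  ∠DAN = 62.96°

Step 6: From DA = 11, DE = 8, AE = 9, by the inverse law of cosines:
  cos(∠ADE) = (DA² + DE² - AE²) / (2·DA·DE)
  ∠ADE = 53.78°

Step 7: From DA = 11, DN = 10, AN = 7, by the inverse law of cosines:
  cos(∠ADN) = (DA² + DN² - AN²) / (2·DA·DN)
  ∠ADN = 38.57°

Step 8: From NA = 7, ND = 10, AD = 11, by the inverse law of cosines:
  cos(∠AND) = (NA² + ND² - AD²) / (2·NA·ND)
  ∠AND = 78.46°

Step 9: From AD = 11, AH = 18.6, DH = 15, by the inverse law of cosines:
  cos(∠DAH) = (AD² + AH² - DH²) / (2·AD·AH)
  ∠DAH = 53.75°

Step 10: From DI = 6.84, DN = 10, IN = 4, by the inverse law of cosines:
  cos(∠IDN) = (DI² + DN² - IN²) / (2·DI·DN)
  ∠IDN = 17.01°

Step 11: From HA = 18.6, HD = 15, AD = 11, by the inverse law of cosines:
  cos(∠AHD) = (HA² + HD² - AD²) / (2·HA·HD)
  ∠AHD = 36.25°

Step 12: From ID = 6.84, IN = 4, DN = 10, by the inverse law of cosines:
  cos(∠DIN) = (ID² + IN² - DN²) / (2·ID·IN)
  ∠DIN = 132.99°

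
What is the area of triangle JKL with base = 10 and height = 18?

A triangle's area is half the area of a rectangle with the same base and height.
Area = (1/2) * 10 * 18 = 90.

90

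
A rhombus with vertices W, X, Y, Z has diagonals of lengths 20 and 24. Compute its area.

The diagonals of a rhombus divide it into four right triangles.
Each triangle has legs 20/ 2 = 10 and 24/2 = 12, so each has area (1/2)*10*12 = 60.
Four such triangles give total area = (d1 * d2) / 2 = 240.

240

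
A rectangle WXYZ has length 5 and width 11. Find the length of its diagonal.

d = sqrt(5^2 + 11^2) = sqrt(146)

sqrt(146)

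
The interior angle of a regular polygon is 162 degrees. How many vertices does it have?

The exterior angle is the supplement of the interior angle: 180 - 162 = 18 degrees.
Since the exterior angles of any convex polygon sum to 360 degrees, the number of sides is 360 / 18 = 20.

20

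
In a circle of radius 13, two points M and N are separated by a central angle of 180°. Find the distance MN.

Chord = 2(13) sin(90°) = 26

26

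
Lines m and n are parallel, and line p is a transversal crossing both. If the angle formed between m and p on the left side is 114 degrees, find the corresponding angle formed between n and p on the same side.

Corresponding angles are equal: 114 degrees.

114 degrees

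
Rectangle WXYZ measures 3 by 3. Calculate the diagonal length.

A rectangle's diagonal splits it into two right triangles, with the diagonal as the hypotenuse.
By the Pythagorean theorem, d^2 = 3^2 + 3^2 = 18.
Therefore d = sqrt(18) = 3*sqrt(2).

3*sqrt(2)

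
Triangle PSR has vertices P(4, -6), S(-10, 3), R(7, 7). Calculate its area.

Using the Shoelace formula for a triangle:
Area = (1/2)|x0(y1 - y2) + x1(y2 - y0) + x2(y0 - y1)|
Area = (1/2)|4(3 - 7) + -10(7 - -6) + 7(-6 - 3)|
Area = (1/2)|-16 + -130 + -63|
Area = (1/2)|-209|
Area = (1/2)(209)
Area = 209/2

209/2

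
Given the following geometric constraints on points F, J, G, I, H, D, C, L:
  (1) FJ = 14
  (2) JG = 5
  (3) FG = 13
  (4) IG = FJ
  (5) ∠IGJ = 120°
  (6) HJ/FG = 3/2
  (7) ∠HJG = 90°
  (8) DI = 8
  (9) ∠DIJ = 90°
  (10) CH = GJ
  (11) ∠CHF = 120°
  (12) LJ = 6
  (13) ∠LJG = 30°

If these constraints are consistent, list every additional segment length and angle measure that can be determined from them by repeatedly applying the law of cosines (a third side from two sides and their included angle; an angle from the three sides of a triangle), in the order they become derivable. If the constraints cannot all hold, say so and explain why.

The constraints are consistent. Derivable facts, in order:
After 1 step:
- GH ≈ 20.13
- GL ≈ 3.01
- JI ≈ 17.06
- ∠FGJ = 90.88°
- ∠FJG = 68.2°
- ∠GFJ = 20.92°
After 2 steps:
- JD ≈ 18.84
- ∠GHJ = 14.38°
- ∠GIJ = 14.7°
- ∠GJI = 45.3°
- ∠GLJ = 56.26°
- ∠HGJ = 75.62°
- ∠JGL = 93.74°
After 3 steps:
- ∠DJI = 25.13°
- ∠IDJ = 64.87°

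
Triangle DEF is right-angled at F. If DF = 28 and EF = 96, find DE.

In a right triangle, the square of the hypotenuse equals the sum of the squares of the two legs.
The legs are 28 and 96, so the hypotenuse = sqrt(784 + 9216) = sqrt(10000) = 100.

100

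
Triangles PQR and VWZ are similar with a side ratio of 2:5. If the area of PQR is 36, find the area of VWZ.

For similar figures, the area ratio equals the square of the side ratio.
Side ratio (PQR to VWZ) = 2:5, so area ratio = 2^2:5^2 = 4:25.
If the area of PQR is 36, then the area of VWZ = 36 * (25/4) = 225.

225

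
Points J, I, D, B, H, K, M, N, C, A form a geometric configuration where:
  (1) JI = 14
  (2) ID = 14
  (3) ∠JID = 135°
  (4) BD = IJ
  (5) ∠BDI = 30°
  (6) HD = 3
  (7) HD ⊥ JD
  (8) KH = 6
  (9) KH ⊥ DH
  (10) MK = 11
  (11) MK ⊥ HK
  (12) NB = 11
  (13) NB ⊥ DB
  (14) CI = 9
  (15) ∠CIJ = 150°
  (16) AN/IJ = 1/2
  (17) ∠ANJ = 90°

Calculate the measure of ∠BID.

From the given relations: BD = IJ = 14.
Step 1: By the law of cosines on triangle IDB: IB² = 14² + 14² − 2·14·14·cos(30°) = 52.52, so IB ≈ 7.25.
Step 2: By the inverse law of cosines on triangle BID: cos(∠BID) = (7.25² + 14² − 14²) / (2·7.25·14) = 52.52/202.91 = 0.2588, so ∠BID = 75°.

Therefore, the measure of angle ∠BID = 75°.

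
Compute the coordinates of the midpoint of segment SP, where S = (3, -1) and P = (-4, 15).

The midpoint is the average of the coordinates:
x: (3 + -4)/2 = -1/2
y: (-1 + 15)/2 = 7
Midpoint = (-1/2, 7)

(-1/2, 7)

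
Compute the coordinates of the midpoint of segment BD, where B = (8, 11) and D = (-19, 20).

M = ((x₁ + x₂)/2, (y₁ + y₂)/2)
= ((8 + -19)/2, (11 + 20)/2)
= (-11/2, 31/2) = (-11/2, 31/2)

(-11/2, 31/2)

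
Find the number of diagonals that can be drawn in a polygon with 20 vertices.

Total line segments between 20 vertices = C(20,2) = 190.
Subtract the 20 sides: 190 - 20 = 170 diagonals.

170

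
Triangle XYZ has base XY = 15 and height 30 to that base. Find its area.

Area = (1/2)(15)(30) = 225

225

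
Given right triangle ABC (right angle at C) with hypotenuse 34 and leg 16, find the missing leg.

Rearranging the Pythagorean theorem to solve for the unknown leg:
leg^2 = hypotenuse^2 - known_leg^2 = 1156 - 256 = 900
leg = sqrt(900) = 30.

30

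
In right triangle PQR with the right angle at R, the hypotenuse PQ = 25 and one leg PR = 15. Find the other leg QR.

QR = sqrt(25^2 - 15^2) = sqrt(400) = 20

20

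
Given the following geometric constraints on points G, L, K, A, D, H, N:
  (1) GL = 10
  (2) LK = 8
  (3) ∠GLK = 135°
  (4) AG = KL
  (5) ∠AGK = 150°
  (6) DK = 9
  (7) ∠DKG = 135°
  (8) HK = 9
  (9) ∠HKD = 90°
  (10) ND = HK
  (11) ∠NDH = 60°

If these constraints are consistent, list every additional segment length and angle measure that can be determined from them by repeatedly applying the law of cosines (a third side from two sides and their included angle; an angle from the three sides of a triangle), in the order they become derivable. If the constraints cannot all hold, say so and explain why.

The constraints are consistent. Derivable facts, in order:
After 1 step:
- DH = 9·√2
- GK ≈ 16.65
After 2 steps:
- GD ≈ 23.88
- HN ≈ 11.33
- KA ≈ 23.91
- ∠DHK = 45°
- ∠GKL = 25.14°
- ∠HDK = 45°
- ∠KGL = 19.86°
After 3 steps:
- ∠AKG = 9.63°
- ∠DGK = 15.46°
- ∠DHN = 43.45°
- ∠DNH = 76.55°
- ∠GAK = 20.37°
- ∠GDK = 29.54°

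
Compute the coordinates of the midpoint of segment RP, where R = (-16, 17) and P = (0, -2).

The midpoint is the average of the coordinates:
x: (-16 + 0)/2 = -8
y: (17 + -2)/2 = 15/2
Midpoint = (-8, 15/2)

(-8, 15/2)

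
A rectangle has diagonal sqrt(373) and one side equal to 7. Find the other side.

b = sqrt(d^2 - a^2) = sqrt(373 - 49) = sqrt(324) = 18

18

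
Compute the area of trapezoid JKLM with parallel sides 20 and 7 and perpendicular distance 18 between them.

Area = (20 + 7) * 18 / 2 = 486 / 2 = 243

243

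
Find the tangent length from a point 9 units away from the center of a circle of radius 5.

Let T be the point of tangency. Then OT ⊥ AT (radius ⊥ tangent).
In right triangle OTA: OA² = OT² + AT²
9² = 5² + AT²
AT² = 56, AT = 2*sqrt(14)

2*sqrt(14)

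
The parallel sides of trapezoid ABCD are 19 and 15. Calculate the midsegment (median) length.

midsegment = (19 + 15) / 2 = 34 / 2 = 17

17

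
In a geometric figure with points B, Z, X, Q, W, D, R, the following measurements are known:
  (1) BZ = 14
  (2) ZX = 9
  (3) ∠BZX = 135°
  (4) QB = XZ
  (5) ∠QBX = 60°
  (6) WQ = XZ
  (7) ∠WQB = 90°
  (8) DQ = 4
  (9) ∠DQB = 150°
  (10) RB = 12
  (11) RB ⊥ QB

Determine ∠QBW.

From the given relations: QB = XZ = 9; WQ = XZ = 9.
Step 1: By the law of cosines on triangle BQW: BW² = 9² + 9² − 2·9·9·cos(90°) = 162, so BW = 9·√2.
Step 2: By the inverse law of cosines on triangle QBW: cos(∠QBW) = (9² + (9·√2)² − 9²) / (2·9·9·√2) = 162/229.1 = 0.7071, so ∠QBW = 45°.

Therefore, the measure of angle ∠QBW = 45°.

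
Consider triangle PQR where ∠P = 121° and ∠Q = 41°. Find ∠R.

By the triangle angle sum property, the three interior angles of any triangle add up to 180°.
We know angle P = 121° and angle Q = 41°, so their sum is 162°.
Therefore angle R = 180° - 162° = 18°.

18 degrees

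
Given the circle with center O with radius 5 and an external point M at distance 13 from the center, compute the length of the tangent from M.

Let T be the point of tangency. Then OT ⊥ MT (radius ⊥ tangent).
In right triangle OTM: OM² = OT² + MT²
13² = 5² + MT²
MT² = 144, MT = 12

12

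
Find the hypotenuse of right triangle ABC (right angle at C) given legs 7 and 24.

By the Pythagorean theorem: AB^2 = AC^2 + BC^2
AB^2 = 7^2 + 24^2 = 49 + 576 = 625
AB = sqrt(625) = 25

25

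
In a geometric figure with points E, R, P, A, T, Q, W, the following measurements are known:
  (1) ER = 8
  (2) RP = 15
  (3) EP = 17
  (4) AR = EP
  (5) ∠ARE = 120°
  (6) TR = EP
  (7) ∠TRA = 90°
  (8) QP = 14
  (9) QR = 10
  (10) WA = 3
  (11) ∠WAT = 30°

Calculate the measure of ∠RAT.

From the given relations: AR = EP = 17; TR = EP = 17.
Step 1: By the law of cosines on triangle ART: AT² = 17² + 17² − 2·17·17·cos(90°) = 578, so AT = 17·√2.
Step 2: By the inverse law of cosines on triangle RAT: cos(∠RAT) = (17² + (17·√2)² − 17²) / (2·17·17·√2) = 578/817.42 = 0.7071, so ∠RAT = 45°.

Therefore, the measure of angle ∠RAT = 45°.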